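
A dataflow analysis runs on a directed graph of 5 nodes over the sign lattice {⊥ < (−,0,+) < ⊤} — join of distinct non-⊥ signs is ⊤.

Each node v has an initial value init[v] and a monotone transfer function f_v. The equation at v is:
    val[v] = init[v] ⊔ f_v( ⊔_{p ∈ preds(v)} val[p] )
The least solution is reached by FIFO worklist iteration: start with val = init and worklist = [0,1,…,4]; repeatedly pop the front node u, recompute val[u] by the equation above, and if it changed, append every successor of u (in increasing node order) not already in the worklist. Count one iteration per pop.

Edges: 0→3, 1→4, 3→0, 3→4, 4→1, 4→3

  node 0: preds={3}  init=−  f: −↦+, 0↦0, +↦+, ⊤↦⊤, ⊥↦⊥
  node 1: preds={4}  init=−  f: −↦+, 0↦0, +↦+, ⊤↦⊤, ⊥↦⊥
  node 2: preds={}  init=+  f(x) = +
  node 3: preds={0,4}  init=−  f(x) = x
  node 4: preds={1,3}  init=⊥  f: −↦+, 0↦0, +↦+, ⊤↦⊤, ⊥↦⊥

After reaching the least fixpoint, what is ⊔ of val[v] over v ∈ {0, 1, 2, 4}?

⊤

Trace (9 dequeues):
  [1] u=0 | in − | out ⊤ | prev − | push {}
  [2] u=1 | in ⊥ | out − | ==
  [3] u=2 | in ⊥ | out + | ==
  [4] u=3 | in ⊤ | out ⊤ | prev − | push {0}
  [5] u=4 | in ⊤ | out ⊤ | prev ⊥ | push {1,3}
  [6] u=0 | in ⊤ | out ⊤ | ==
  [7] u=1 | in ⊤ | out ⊤ | prev − | push {4}
  [8] u=3 | in ⊤ | out ⊤ | ==
  [9] u=4 | in ⊤ | out ⊤ | ==

Converged values:
  [0] ⊤
  [1] ⊤
  [2] +
  [3] ⊤
  [4] ⊤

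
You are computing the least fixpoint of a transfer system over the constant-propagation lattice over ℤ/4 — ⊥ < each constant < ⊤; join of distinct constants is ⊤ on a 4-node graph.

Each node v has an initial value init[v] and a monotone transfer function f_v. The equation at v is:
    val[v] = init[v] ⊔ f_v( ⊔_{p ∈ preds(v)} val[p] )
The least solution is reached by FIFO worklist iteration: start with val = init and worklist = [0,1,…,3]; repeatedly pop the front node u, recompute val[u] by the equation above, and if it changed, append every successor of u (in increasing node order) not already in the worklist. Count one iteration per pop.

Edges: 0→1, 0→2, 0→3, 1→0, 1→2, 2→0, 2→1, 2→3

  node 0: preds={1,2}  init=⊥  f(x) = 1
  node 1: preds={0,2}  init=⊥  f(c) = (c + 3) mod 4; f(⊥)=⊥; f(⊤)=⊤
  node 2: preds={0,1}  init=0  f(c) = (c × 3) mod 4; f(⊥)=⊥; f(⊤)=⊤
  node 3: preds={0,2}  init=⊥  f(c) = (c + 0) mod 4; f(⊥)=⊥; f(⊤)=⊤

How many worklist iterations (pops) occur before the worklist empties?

Trace (6 dequeues):
  [1] u=0 | in 0 | out 1 | prev ⊥ | push {}
  [2] u=1 | in ⊤ | out ⊤ | prev ⊥ | push {0}
  [3] u=2 | in ⊤ | out ⊤ | prev 0 | push {1}
  [4] u=3 | in ⊤ | out ⊤ | prev ⊥ | push {}
  [5] u=0 | in ⊤ | out 1 | ==
  [6] u=1 | in ⊤ | out ⊤ | ==

Converged values:
  [0] 1
  [1] ⊤
  [2] ⊤
  [3] ⊤

6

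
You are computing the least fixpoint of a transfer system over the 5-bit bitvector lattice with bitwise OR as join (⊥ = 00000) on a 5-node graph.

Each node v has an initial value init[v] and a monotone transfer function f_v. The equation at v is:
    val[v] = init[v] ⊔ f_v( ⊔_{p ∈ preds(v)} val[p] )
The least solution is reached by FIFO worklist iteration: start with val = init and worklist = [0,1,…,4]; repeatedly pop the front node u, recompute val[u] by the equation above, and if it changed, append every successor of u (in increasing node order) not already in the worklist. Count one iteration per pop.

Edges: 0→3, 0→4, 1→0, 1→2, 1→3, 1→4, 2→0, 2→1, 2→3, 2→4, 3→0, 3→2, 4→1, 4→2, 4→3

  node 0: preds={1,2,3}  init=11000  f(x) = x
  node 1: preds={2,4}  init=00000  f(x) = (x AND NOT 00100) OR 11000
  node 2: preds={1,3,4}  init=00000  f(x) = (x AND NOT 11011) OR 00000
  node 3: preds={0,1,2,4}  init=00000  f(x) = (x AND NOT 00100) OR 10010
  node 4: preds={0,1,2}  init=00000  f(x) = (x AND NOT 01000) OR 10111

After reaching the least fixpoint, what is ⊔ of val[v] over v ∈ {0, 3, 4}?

Trace (14 dequeues):
  [1] u=0 | in 00000 | out 11000 | ==
  [2] u=1 | in 00000 | out 11000 | prev 00000 | push {0}
  [3] u=2 | in 11000 | out 00000 | ==
  [4] u=3 | in 11000 | out 11010 | prev 00000 | push {2}
  [5] u=4 | in 11000 | out 10111 | prev 00000 | push {1,3}
  [6] u=0 | in 11010 | out 11010 | prev 11000 | push {4}
  [7] u=2 | in 11111 | out 00100 | prev 00000 | push {0}
  [8] u=1 | in 10111 | out 11011 | prev 11000 | push {2}
  [9] u=3 | in 11111 | out 11011 | prev 11010 | push {}
  [10] u=4 | in 11111 | out 10111 | ==
  [11] u=0 | in 11111 | out 11111 | prev 11010 | push {3,4}
  [12] u=2 | in 11111 | out 00100 | ==
  [13] u=3 | in 11111 | out 11011 | ==
  [14] u=4 | in 11111 | out 10111 | ==

Converged values:
  [0] 11111
  [1] 11011
  [2] 00100
  [3] 11011
  [4] 10111

11111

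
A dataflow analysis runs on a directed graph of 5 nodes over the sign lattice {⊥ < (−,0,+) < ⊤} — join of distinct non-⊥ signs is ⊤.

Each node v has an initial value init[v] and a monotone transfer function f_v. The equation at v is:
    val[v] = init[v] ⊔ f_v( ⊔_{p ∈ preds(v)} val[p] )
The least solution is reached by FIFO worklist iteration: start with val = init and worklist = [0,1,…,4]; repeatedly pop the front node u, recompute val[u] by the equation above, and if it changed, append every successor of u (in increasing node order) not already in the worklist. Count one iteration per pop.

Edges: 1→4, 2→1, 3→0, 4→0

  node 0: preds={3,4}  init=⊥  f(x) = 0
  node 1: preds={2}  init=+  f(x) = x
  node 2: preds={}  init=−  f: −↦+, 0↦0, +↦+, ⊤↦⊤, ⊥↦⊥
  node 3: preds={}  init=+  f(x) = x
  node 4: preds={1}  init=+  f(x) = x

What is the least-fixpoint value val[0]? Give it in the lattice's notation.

0

Iteration log — 6 steps:
  step 1. node 0  ⊔preds=+  new=0  old=⊥  +wl: 
  step 2. node 1  ⊔preds=−  new=⊤  old=+  +wl: 
  step 3. node 2  ⊔preds=⊥  new=−  stable
  step 4. node 3  ⊔preds=⊥  new=+  stable
  step 5. node 4  ⊔preds=⊤  new=⊤  old=+  +wl: 0
  step 6. node 0  ⊔preds=⊤  new=0  stable

Least fixpoint reached:
  node 0: 0
  node 1: ⊤
  node 2: −
  node 3: +
  node 4: ⊤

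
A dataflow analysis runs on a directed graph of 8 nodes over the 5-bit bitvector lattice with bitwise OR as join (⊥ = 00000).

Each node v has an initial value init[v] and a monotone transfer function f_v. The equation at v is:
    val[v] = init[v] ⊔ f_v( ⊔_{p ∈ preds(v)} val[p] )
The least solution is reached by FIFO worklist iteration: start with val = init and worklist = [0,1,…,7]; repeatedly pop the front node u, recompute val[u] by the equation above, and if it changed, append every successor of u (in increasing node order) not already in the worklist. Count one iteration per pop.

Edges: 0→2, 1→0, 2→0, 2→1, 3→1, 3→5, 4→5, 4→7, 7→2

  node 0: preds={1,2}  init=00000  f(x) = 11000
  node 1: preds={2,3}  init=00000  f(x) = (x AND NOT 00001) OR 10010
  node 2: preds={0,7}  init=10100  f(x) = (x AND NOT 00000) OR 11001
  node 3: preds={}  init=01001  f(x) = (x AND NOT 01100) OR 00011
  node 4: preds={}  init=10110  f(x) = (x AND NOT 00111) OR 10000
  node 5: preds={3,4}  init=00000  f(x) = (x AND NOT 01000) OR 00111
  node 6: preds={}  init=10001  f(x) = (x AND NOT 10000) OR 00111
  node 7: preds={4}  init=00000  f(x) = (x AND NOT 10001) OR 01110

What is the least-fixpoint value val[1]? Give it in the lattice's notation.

11110

Trace (13 dequeues):
  [1] u=0 | in 10100 | out 11000 | prev 00000 | push {}
  [2] u=1 | in 11101 | out 11110 | prev 00000 | push {0}
  [3] u=2 | in 11000 | out 11101 | prev 10100 | push {1}
  [4] u=3 | in 00000 | out 01011 | prev 01001 | push {}
  [5] u=4 | in 00000 | out 10110 | ==
  [6] u=5 | in 11111 | out 10111 | prev 00000 | push {}
  [7] u=6 | in 00000 | out 10111 | prev 10001 | push {}
  [8] u=7 | in 10110 | out 01110 | prev 00000 | push {2}
  [9] u=0 | in 11111 | out 11000 | ==
  [10] u=1 | in 11111 | out 11110 | ==
  [11] u=2 | in 11110 | out 11111 | prev 11101 | push {0,1}
  [12] u=0 | in 11111 | out 11000 | ==
  [13] u=1 | in 11111 | out 11110 | ==

Converged values:
  [0] 11000
  [1] 11110
  [2] 11111
  [3] 01011
  [4] 10110
  [5] 10111
  [6] 10111
  [7] 01110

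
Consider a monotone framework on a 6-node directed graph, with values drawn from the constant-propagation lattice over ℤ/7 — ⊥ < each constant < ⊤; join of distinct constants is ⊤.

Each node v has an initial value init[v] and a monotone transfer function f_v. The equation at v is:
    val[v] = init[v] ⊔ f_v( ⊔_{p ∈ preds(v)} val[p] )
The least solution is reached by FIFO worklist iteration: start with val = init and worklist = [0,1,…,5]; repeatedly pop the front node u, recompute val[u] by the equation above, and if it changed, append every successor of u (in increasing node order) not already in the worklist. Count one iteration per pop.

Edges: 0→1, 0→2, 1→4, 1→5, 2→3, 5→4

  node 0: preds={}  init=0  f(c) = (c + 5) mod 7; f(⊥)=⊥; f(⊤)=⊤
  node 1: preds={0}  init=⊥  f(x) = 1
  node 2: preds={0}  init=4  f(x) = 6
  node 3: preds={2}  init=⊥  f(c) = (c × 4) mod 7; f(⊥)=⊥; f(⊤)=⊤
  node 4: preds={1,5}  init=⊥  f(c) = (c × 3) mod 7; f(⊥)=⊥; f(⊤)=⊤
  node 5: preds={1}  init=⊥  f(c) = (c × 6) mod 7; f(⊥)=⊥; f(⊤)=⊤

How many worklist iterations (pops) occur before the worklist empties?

Trace (7 dequeues):
  [1] u=0 | in ⊥ | out 0 | ==
  [2] u=1 | in 0 | out 1 | prev ⊥ | push {}
  [3] u=2 | in 0 | out ⊤ | prev 4 | push {}
  [4] u=3 | in ⊤ | out ⊤ | prev ⊥ | push {}
  [5] u=4 | in 1 | out 3 | prev ⊥ | push {}
  [6] u=5 | in 1 | out 6 | prev ⊥ | push {4}
  [7] u=4 | in ⊤ | out ⊤ | prev 3 | push {}

Converged values:
  [0] 0
  [1] 1
  [2] ⊤
  [3] ⊤
  [4] ⊤
  [5] 6

7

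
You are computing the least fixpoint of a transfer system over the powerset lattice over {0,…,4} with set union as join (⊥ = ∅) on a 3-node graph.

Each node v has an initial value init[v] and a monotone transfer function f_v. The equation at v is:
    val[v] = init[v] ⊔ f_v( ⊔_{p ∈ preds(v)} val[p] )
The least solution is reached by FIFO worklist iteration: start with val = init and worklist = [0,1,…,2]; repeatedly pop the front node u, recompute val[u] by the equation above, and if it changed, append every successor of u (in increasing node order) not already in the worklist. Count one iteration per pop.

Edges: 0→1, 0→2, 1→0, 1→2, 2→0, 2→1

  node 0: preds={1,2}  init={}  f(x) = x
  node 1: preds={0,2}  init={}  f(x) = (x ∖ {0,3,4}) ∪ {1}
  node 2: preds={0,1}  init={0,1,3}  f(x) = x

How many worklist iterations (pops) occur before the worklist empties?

Worklist (4 pops):
  #1 pop 0: in={0,1,3} → {0,1,3} (was {}); enqueue []
  #2 pop 1: in={0,1,3} → {1} (was {}); enqueue [0]
  #3 pop 2: in={0,1,3} → {0,1,3} (no change)
  #4 pop 0: in={0,1,3} → {0,1,3} (no change)

Fixpoint:
  val[0] = {0,1,3}
  val[1] = {1}
  val[2] = {0,1,3}

4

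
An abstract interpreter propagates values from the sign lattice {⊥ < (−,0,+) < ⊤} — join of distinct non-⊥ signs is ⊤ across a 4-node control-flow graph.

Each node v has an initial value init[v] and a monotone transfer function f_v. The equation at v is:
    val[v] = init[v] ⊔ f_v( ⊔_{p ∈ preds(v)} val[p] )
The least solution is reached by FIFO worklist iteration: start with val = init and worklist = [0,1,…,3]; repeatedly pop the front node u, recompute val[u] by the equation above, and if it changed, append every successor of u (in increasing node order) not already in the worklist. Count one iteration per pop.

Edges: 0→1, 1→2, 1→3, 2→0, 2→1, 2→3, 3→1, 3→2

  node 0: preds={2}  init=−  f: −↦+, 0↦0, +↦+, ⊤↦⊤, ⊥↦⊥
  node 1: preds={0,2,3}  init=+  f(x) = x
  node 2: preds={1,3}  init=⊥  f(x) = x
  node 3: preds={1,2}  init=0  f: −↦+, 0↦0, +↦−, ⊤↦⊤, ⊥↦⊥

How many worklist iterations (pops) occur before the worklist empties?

Iteration log — 7 steps:
  step 1. node 0  ⊔preds=⊥  new=−  stable
  step 2. node 1  ⊔preds=⊤  new=⊤  old=+  +wl: 
  step 3. node 2  ⊔preds=⊤  new=⊤  old=⊥  +wl: 0,1
  step 4. node 3  ⊔preds=⊤  new=⊤  old=0  +wl: 2
  step 5. node 0  ⊔preds=⊤  new=⊤  old=−  +wl: 
  step 6. node 1  ⊔preds=⊤  new=⊤  stable
  step 7. node 2  ⊔preds=⊤  new=⊤  stable

Least fixpoint reached:
  node 0: ⊤
  node 1: ⊤
  node 2: ⊤
  node 3: ⊤

7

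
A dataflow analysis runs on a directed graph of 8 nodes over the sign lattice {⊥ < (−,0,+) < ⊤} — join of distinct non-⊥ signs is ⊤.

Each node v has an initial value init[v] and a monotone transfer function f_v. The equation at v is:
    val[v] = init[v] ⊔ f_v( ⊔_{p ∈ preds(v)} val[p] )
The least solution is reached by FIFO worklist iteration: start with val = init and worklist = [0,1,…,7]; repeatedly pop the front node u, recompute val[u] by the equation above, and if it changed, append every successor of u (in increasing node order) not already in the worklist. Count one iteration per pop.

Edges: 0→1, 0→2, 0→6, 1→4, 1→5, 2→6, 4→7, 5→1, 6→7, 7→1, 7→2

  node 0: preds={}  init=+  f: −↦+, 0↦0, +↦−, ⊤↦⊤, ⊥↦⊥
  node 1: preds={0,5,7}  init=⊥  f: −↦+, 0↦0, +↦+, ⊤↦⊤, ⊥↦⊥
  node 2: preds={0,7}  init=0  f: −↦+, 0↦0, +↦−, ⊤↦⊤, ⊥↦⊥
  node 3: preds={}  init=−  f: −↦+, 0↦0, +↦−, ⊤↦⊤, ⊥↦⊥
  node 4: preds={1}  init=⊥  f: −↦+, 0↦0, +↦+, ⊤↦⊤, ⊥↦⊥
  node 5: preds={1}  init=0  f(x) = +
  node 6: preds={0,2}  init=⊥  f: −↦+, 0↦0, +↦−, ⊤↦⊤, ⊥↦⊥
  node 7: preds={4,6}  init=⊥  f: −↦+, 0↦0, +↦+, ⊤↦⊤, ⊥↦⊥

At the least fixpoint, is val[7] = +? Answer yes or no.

Trace (10 dequeues):
  [1] u=0 | in ⊥ | out + | ==
  [2] u=1 | in ⊤ | out ⊤ | prev ⊥ | push {}
  [3] u=2 | in + | out ⊤ | prev 0 | push {}
  [4] u=3 | in ⊥ | out − | ==
  [5] u=4 | in ⊤ | out ⊤ | prev ⊥ | push {}
  [6] u=5 | in ⊤ | out ⊤ | prev 0 | push {1}
  [7] u=6 | in ⊤ | out ⊤ | prev ⊥ | push {}
  [8] u=7 | in ⊤ | out ⊤ | prev ⊥ | push {2}
  [9] u=1 | in ⊤ | out ⊤ | ==
  [10] u=2 | in ⊤ | out ⊤ | ==

Converged values:
  [0] +
  [1] ⊤
  [2] ⊤
  [3] −
  [4] ⊤
  [5] ⊤
  [6] ⊤
  [7] ⊤

no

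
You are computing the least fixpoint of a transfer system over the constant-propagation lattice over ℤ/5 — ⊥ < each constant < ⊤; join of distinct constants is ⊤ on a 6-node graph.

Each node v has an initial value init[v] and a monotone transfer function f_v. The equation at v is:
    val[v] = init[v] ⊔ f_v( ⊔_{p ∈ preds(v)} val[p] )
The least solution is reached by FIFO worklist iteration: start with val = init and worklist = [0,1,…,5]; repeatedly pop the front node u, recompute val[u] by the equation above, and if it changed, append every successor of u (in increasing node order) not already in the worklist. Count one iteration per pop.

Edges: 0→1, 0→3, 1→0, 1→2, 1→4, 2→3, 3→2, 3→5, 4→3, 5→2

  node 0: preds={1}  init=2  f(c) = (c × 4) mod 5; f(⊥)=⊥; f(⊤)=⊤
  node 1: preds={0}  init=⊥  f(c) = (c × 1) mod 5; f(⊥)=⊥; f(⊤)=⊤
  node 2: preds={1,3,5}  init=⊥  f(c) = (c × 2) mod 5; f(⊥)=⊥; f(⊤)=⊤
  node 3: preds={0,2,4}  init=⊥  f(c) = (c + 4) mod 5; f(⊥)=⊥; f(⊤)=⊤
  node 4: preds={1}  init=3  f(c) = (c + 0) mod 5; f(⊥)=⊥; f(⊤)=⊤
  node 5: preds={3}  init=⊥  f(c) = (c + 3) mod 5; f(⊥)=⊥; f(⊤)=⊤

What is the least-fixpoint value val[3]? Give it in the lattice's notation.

⊤

Trace (13 dequeues):
  [1] u=0 | in ⊥ | out 2 | ==
  [2] u=1 | in 2 | out 2 | prev ⊥ | push {0}
  [3] u=2 | in 2 | out 4 | prev ⊥ | push {}
  [4] u=3 | in ⊤ | out ⊤ | prev ⊥ | push {2}
  [5] u=4 | in 2 | out ⊤ | prev 3 | push {3}
  [6] u=5 | in ⊤ | out ⊤ | prev ⊥ | push {}
  [7] u=0 | in 2 | out ⊤ | prev 2 | push {1}
  [8] u=2 | in ⊤ | out ⊤ | prev 4 | push {}
  [9] u=3 | in ⊤ | out ⊤ | ==
  [10] u=1 | in ⊤ | out ⊤ | prev 2 | push {0,2,4}
  [11] u=0 | in ⊤ | out ⊤ | ==
  [12] u=2 | in ⊤ | out ⊤ | ==
  [13] u=4 | in ⊤ | out ⊤ | ==

Converged values:
  [0] ⊤
  [1] ⊤
  [2] ⊤
  [3] ⊤
  [4] ⊤
  [5] ⊤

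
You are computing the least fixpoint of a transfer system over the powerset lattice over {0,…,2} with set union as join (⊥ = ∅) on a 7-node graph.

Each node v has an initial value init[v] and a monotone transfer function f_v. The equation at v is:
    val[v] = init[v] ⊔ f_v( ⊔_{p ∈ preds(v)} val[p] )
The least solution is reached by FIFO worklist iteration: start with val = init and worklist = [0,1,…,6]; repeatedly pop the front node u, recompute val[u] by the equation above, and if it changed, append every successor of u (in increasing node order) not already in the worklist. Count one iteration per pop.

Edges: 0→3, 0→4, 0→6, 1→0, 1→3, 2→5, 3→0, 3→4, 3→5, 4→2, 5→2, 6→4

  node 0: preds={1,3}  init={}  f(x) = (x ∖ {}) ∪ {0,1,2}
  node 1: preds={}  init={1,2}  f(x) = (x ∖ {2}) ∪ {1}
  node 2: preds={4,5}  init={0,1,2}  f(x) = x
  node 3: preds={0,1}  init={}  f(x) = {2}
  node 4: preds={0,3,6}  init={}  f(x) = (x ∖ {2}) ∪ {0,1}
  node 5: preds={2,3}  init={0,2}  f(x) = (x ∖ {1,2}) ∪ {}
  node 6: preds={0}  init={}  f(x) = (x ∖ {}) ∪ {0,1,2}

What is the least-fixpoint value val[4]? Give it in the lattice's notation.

{0,1}

Trace (10 dequeues):
  [1] u=0 | in {1,2} | out {0,1,2} | prev {} | push {}
  [2] u=1 | in {} | out {1,2} | ==
  [3] u=2 | in {0,2} | out {0,1,2} | ==
  [4] u=3 | in {0,1,2} | out {2} | prev {} | push {0}
  [5] u=4 | in {0,1,2} | out {0,1} | prev {} | push {2}
  [6] u=5 | in {0,1,2} | out {0,2} | ==
  [7] u=6 | in {0,1,2} | out {0,1,2} | prev {} | push {4}
  [8] u=0 | in {1,2} | out {0,1,2} | ==
  [9] u=2 | in {0,1,2} | out {0,1,2} | ==
  [10] u=4 | in {0,1,2} | out {0,1} | ==

Converged values:
  [0] {0,1,2}
  [1] {1,2}
  [2] {0,1,2}
  [3] {2}
  [4] {0,1}
  [5] {0,2}
  [6] {0,1,2}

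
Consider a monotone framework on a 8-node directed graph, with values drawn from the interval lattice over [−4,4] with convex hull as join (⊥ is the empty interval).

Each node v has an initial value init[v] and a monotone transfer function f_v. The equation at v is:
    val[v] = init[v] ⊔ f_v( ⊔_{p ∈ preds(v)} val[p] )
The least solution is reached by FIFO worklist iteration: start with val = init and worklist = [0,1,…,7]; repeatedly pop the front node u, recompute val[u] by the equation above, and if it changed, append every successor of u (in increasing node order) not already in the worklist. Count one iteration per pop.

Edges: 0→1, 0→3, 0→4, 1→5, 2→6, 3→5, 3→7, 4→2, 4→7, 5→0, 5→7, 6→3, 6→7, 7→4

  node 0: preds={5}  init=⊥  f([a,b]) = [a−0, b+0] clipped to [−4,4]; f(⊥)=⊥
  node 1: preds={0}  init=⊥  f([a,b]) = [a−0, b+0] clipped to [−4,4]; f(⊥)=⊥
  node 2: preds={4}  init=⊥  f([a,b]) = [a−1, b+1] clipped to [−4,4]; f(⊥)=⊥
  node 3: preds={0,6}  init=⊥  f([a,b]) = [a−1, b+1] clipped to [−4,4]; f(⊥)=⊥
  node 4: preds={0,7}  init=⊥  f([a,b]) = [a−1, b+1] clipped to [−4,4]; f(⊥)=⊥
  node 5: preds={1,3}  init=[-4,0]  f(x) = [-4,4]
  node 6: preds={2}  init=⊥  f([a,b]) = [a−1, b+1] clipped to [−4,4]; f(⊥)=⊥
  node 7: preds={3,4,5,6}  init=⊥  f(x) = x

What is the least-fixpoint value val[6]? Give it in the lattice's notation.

Worklist (20 pops):
  #1 pop 0: in=[-4,0] → [-4,0] (was ⊥); enqueue []
  #2 pop 1: in=[-4,0] → [-4,0] (was ⊥); enqueue []
  #3 pop 2: in=⊥ → ⊥ (no change)
  #4 pop 3: in=[-4,0] → [-4,1] (was ⊥); enqueue []
  #5 pop 4: in=[-4,0] → [-4,1] (was ⊥); enqueue [2]
  #6 pop 5: in=[-4,1] → [-4,4] (was [-4,0]); enqueue [0]
  #7 pop 6: in=⊥ → ⊥ (no change)
  #8 pop 7: in=[-4,4] → [-4,4] (was ⊥); enqueue [4]
  #9 pop 2: in=[-4,1] → [-4,2] (was ⊥); enqueue [6]
  #10 pop 0: in=[-4,4] → [-4,4] (was [-4,0]); enqueue [1,3]
  #11 pop 4: in=[-4,4] → [-4,4] (was [-4,1]); enqueue [2,7]
  #12 pop 6: in=[-4,2] → [-4,3] (was ⊥); enqueue []
  #13 pop 1: in=[-4,4] → [-4,4] (was [-4,0]); enqueue [5]
  #14 pop 3: in=[-4,4] → [-4,4] (was [-4,1]); enqueue []
  #15 pop 2: in=[-4,4] → [-4,4] (was [-4,2]); enqueue [6]
  #16 pop 7: in=[-4,4] → [-4,4] (no change)
  #17 pop 5: in=[-4,4] → [-4,4] (no change)
  #18 pop 6: in=[-4,4] → [-4,4] (was [-4,3]); enqueue [3,7]
  #19 pop 3: in=[-4,4] → [-4,4] (no change)
  #20 pop 7: in=[-4,4] → [-4,4] (no change)

Fixpoint:
  val[0] = [-4,4]
  val[1] = [-4,4]
  val[2] = [-4,4]
  val[3] = [-4,4]
  val[4] = [-4,4]
  val[5] = [-4,4]
  val[6] = [-4,4]
  val[7] = [-4,4]

[-4,4]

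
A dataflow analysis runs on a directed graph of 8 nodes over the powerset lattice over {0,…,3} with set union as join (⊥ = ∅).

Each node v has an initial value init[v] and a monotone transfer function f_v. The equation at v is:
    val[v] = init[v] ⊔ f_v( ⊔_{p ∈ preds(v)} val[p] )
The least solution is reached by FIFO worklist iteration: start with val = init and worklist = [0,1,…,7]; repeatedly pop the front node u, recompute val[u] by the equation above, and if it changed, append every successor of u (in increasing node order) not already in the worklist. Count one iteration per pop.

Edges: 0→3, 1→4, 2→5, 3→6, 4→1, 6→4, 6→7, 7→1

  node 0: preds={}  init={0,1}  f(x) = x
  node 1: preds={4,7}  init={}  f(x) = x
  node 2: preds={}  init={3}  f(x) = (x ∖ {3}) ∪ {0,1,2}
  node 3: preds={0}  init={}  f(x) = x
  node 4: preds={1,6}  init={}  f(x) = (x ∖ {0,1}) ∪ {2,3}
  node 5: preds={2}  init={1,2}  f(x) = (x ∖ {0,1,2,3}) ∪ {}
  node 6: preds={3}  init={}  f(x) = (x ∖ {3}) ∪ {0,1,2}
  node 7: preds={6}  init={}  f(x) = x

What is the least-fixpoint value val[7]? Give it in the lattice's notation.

{0,1,2}

Trace (10 dequeues):
  [1] u=0 | in {} | out {0,1} | ==
  [2] u=1 | in {} | out {} | ==
  [3] u=2 | in {} | out {0,1,2,3} | prev {3} | push {}
  [4] u=3 | in {0,1} | out {0,1} | prev {} | push {}
  [5] u=4 | in {} | out {2,3} | prev {} | push {1}
  [6] u=5 | in {0,1,2,3} | out {1,2} | ==
  [7] u=6 | in {0,1} | out {0,1,2} | prev {} | push {4}
  [8] u=7 | in {0,1,2} | out {0,1,2} | prev {} | push {}
  [9] u=1 | in {0,1,2,3} | out {0,1,2,3} | prev {} | push {}
  [10] u=4 | in {0,1,2,3} | out {2,3} | ==

Converged values:
  [0] {0,1}
  [1] {0,1,2,3}
  [2] {0,1,2,3}
  [3] {0,1}
  [4] {2,3}
  [5] {1,2}
  [6] {0,1,2}
  [7] {0,1,2}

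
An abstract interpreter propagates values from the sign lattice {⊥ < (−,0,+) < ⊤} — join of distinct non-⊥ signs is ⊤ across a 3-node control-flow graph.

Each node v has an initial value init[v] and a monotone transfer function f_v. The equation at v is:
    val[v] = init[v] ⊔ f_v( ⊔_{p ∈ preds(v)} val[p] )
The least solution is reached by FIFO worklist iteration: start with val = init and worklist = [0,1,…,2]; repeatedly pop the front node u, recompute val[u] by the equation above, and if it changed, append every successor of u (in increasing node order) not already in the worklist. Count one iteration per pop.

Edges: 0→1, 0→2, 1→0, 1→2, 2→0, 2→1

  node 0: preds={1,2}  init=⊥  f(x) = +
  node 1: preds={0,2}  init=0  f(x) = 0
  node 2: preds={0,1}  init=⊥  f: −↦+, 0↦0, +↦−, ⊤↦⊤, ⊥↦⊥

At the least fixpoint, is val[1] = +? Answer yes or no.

Iteration log — 5 steps:
  step 1. node 0  ⊔preds=0  new=+  old=⊥  +wl: 
  step 2. node 1  ⊔preds=+  new=0  stable
  step 3. node 2  ⊔preds=⊤  new=⊤  old=⊥  +wl: 0,1
  step 4. node 0  ⊔preds=⊤  new=+  stable
  step 5. node 1  ⊔preds=⊤  new=0  stable

Least fixpoint reached:
  node 0: +
  node 1: 0
  node 2: ⊤

no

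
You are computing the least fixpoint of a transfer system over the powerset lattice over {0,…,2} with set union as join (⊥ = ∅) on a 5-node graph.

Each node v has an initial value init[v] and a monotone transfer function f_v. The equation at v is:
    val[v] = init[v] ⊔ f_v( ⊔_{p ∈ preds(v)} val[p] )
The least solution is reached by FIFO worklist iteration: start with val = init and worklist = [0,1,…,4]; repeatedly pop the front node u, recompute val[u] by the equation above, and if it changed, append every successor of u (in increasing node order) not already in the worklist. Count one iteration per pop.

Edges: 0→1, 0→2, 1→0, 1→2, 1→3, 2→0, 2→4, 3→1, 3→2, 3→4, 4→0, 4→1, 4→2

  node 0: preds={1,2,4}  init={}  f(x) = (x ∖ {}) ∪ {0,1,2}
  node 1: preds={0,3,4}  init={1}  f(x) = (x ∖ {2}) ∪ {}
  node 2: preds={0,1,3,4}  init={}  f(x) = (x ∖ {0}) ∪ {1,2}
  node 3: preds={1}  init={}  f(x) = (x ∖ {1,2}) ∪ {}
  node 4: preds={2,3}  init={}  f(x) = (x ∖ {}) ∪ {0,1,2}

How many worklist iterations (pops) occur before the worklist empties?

Trace (8 dequeues):
  [1] u=0 | in {1} | out {0,1,2} | prev {} | push {}
  [2] u=1 | in {0,1,2} | out {0,1} | prev {1} | push {0}
  [3] u=2 | in {0,1,2} | out {1,2} | prev {} | push {}
  [4] u=3 | in {0,1} | out {0} | prev {} | push {1,2}
  [5] u=4 | in {0,1,2} | out {0,1,2} | prev {} | push {}
  [6] u=0 | in {0,1,2} | out {0,1,2} | ==
  [7] u=1 | in {0,1,2} | out {0,1} | ==
  [8] u=2 | in {0,1,2} | out {1,2} | ==

Converged values:
  [0] {0,1,2}
  [1] {0,1}
  [2] {1,2}
  [3] {0}
  [4] {0,1,2}

8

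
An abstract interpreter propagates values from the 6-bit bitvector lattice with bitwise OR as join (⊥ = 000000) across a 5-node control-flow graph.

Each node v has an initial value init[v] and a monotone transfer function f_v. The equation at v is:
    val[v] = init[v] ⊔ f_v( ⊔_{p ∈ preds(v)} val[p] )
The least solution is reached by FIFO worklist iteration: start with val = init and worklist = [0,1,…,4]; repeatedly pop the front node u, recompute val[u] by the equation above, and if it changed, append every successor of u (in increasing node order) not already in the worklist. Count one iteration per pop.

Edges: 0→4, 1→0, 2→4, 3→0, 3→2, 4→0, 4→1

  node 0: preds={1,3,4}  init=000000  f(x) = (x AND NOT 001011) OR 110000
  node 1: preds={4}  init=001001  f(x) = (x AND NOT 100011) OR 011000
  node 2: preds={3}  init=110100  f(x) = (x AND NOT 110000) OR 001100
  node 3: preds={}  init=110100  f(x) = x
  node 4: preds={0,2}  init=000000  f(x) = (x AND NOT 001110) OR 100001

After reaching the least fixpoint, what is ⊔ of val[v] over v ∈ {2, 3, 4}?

111101

Trace (7 dequeues):
  [1] u=0 | in 111101 | out 110100 | prev 000000 | push {}
  [2] u=1 | in 000000 | out 011001 | prev 001001 | push {0}
  [3] u=2 | in 110100 | out 111100 | prev 110100 | push {}
  [4] u=3 | in 000000 | out 110100 | ==
  [5] u=4 | in 111100 | out 110001 | prev 000000 | push {1}
  [6] u=0 | in 111101 | out 110100 | ==
  [7] u=1 | in 110001 | out 011001 | ==

Converged values:
  [0] 110100
  [1] 011001
  [2] 111100
  [3] 110100
  [4] 110001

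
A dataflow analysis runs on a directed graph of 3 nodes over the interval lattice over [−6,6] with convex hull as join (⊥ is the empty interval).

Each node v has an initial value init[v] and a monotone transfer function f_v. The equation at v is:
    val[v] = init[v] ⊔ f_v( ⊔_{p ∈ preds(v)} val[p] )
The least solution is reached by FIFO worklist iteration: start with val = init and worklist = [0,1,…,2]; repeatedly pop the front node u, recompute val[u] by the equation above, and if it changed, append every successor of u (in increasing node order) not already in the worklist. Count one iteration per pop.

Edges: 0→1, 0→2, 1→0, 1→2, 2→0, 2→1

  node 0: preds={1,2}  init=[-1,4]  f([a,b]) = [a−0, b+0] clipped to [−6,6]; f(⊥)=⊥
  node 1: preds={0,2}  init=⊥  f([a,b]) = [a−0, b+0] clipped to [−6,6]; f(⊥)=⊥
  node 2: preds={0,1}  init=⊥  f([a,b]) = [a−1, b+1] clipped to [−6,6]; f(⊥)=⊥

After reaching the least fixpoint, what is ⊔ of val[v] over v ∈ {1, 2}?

Worklist (19 pops):
  #1 pop 0: in=⊥ → [-1,4] (no change)
  #2 pop 1: in=[-1,4] → [-1,4] (was ⊥); enqueue [0]
  #3 pop 2: in=[-1,4] → [-2,5] (was ⊥); enqueue [1]
  #4 pop 0: in=[-2,5] → [-2,5] (was [-1,4]); enqueue [2]
  #5 pop 1: in=[-2,5] → [-2,5] (was [-1,4]); enqueue [0]
  #6 pop 2: in=[-2,5] → [-3,6] (was [-2,5]); enqueue [1]
  #7 pop 0: in=[-3,6] → [-3,6] (was [-2,5]); enqueue [2]
  #8 pop 1: in=[-3,6] → [-3,6] (was [-2,5]); enqueue [0]
  #9 pop 2: in=[-3,6] → [-4,6] (was [-3,6]); enqueue [1]
  #10 pop 0: in=[-4,6] → [-4,6] (was [-3,6]); enqueue [2]
  #11 pop 1: in=[-4,6] → [-4,6] (was [-3,6]); enqueue [0]
  #12 pop 2: in=[-4,6] → [-5,6] (was [-4,6]); enqueue [1]
  #13 pop 0: in=[-5,6] → [-5,6] (was [-4,6]); enqueue [2]
  #14 pop 1: in=[-5,6] → [-5,6] (was [-4,6]); enqueue [0]
  #15 pop 2: in=[-5,6] → [-6,6] (was [-5,6]); enqueue [1]
  #16 pop 0: in=[-6,6] → [-6,6] (was [-5,6]); enqueue [2]
  #17 pop 1: in=[-6,6] → [-6,6] (was [-5,6]); enqueue [0]
  #18 pop 2: in=[-6,6] → [-6,6] (no change)
  #19 pop 0: in=[-6,6] → [-6,6] (no change)

Fixpoint:
  val[0] = [-6,6]
  val[1] = [-6,6]
  val[2] = [-6,6]

[-6,6]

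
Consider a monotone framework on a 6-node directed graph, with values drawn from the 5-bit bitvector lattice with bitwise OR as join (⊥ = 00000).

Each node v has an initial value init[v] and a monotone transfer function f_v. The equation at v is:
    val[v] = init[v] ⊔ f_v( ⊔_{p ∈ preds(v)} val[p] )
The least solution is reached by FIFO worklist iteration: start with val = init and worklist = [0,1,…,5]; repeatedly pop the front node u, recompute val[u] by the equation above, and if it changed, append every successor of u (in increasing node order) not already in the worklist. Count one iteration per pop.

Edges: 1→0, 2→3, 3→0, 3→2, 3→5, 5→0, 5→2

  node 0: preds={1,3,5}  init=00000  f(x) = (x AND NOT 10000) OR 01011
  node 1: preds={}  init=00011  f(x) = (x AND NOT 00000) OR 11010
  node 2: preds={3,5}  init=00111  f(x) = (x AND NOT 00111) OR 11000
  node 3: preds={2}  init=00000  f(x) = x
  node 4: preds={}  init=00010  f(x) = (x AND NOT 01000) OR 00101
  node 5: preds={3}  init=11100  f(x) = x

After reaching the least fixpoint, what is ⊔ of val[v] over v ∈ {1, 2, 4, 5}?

11111

Iteration log — 8 steps:
  step 1. node 0  ⊔preds=11111  new=01111  old=00000  +wl: 
  step 2. node 1  ⊔preds=00000  new=11011  old=00011  +wl: 0
  step 3. node 2  ⊔preds=11100  new=11111  old=00111  +wl: 
  step 4. node 3  ⊔preds=11111  new=11111  old=00000  +wl: 2
  step 5. node 4  ⊔preds=00000  new=00111  old=00010  +wl: 
  step 6. node 5  ⊔preds=11111  new=11111  old=11100  +wl: 
  step 7. node 0  ⊔preds=11111  new=01111  stable
  step 8. node 2  ⊔preds=11111  new=11111  stable

Least fixpoint reached:
  node 0: 01111
  node 1: 11011
  node 2: 11111
  node 3: 11111
  node 4: 00111
  node 5: 11111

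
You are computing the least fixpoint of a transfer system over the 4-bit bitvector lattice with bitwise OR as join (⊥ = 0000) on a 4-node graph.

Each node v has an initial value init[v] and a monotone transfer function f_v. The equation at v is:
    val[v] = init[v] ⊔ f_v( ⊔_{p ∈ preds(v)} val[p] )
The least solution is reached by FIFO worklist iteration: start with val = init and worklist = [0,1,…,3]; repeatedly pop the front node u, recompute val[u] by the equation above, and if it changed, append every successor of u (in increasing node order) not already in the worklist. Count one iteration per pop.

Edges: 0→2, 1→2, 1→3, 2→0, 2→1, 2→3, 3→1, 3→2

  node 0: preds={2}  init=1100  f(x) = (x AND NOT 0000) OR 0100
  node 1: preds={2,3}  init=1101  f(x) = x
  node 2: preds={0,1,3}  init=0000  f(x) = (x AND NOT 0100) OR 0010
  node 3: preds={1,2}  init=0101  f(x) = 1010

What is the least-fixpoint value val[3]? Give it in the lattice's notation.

Iteration log — 8 steps:
  step 1. node 0  ⊔preds=0000  new=1100  stable
  step 2. node 1  ⊔preds=0101  new=1101  stable
  step 3. node 2  ⊔preds=1101  new=1011  old=0000  +wl: 0,1
  step 4. node 3  ⊔preds=1111  new=1111  old=0101  +wl: 2
  step 5. node 0  ⊔preds=1011  new=1111  old=1100  +wl: 
  step 6. node 1  ⊔preds=1111  new=1111  old=1101  +wl: 3
  step 7. node 2  ⊔preds=1111  new=1011  stable
  step 8. node 3  ⊔preds=1111  new=1111  stable

Least fixpoint reached:
  node 0: 1111
  node 1: 1111
  node 2: 1011
  node 3: 1111

1111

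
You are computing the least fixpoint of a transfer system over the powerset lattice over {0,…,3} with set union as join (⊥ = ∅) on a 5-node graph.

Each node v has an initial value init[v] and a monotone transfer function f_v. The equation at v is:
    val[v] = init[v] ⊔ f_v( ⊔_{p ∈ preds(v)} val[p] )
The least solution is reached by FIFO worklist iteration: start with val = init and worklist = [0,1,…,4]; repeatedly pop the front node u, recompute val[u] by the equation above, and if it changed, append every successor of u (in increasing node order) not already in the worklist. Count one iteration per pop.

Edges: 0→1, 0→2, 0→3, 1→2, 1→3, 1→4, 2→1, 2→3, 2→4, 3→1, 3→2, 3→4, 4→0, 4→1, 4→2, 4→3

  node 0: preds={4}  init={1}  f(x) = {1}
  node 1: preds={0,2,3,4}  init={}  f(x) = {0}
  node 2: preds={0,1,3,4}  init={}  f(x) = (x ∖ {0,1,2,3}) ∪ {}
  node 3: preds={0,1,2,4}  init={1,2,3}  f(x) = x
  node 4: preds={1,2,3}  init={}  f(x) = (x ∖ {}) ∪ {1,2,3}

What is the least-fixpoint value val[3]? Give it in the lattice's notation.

Trace (9 dequeues):
  [1] u=0 | in {} | out {1} | ==
  [2] u=1 | in {1,2,3} | out {0} | prev {} | push {}
  [3] u=2 | in {0,1,2,3} | out {} | ==
  [4] u=3 | in {0,1} | out {0,1,2,3} | prev {1,2,3} | push {1,2}
  [5] u=4 | in {0,1,2,3} | out {0,1,2,3} | prev {} | push {0,3}
  [6] u=1 | in {0,1,2,3} | out {0} | ==
  [7] u=2 | in {0,1,2,3} | out {} | ==
  [8] u=0 | in {0,1,2,3} | out {1} | ==
  [9] u=3 | in {0,1,2,3} | out {0,1,2,3} | ==

Converged values:
  [0] {1}
  [1] {0}
  [2] {}
  [3] {0,1,2,3}
  [4] {0,1,2,3}

{0,1,2,3}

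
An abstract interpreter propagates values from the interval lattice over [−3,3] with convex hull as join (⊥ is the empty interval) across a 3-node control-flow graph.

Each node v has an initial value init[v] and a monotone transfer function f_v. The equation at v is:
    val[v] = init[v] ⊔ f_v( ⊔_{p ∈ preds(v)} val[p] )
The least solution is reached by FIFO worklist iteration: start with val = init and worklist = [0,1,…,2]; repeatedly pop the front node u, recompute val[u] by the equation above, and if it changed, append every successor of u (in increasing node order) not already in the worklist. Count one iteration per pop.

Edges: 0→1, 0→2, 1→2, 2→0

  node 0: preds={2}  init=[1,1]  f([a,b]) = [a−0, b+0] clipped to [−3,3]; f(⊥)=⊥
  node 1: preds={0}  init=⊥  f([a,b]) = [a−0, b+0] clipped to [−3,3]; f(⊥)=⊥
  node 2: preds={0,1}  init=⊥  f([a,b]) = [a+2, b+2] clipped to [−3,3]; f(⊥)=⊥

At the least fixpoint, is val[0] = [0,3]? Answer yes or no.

Worklist (6 pops):
  #1 pop 0: in=⊥ → [1,1] (no change)
  #2 pop 1: in=[1,1] → [1,1] (was ⊥); enqueue []
  #3 pop 2: in=[1,1] → [3,3] (was ⊥); enqueue [0]
  #4 pop 0: in=[3,3] → [1,3] (was [1,1]); enqueue [1,2]
  #5 pop 1: in=[1,3] → [1,3] (was [1,1]); enqueue []
  #6 pop 2: in=[1,3] → [3,3] (no change)

Fixpoint:
  val[0] = [1,3]
  val[1] = [1,3]
  val[2] = [3,3]

no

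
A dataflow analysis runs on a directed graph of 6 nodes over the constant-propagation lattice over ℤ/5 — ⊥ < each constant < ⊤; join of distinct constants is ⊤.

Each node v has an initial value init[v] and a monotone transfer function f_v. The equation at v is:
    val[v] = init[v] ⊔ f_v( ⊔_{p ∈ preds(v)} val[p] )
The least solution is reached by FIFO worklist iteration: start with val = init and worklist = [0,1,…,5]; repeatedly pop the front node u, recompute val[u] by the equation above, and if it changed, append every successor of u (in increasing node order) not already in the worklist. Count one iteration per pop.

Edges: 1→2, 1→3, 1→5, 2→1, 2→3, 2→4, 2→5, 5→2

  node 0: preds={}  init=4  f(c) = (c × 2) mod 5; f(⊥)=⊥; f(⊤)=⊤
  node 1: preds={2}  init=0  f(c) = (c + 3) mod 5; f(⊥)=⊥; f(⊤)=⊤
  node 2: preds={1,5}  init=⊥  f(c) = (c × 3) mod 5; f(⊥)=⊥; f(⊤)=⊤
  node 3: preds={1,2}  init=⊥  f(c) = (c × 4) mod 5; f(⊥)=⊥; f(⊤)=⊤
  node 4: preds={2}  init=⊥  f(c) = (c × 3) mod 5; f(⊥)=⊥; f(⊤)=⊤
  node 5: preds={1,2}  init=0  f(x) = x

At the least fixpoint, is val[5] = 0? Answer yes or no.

no

Worklist (13 pops):
  #1 pop 0: in=⊥ → 4 (no change)
  #2 pop 1: in=⊥ → 0 (no change)
  #3 pop 2: in=0 → 0 (was ⊥); enqueue [1]
  #4 pop 3: in=0 → 0 (was ⊥); enqueue []
  #5 pop 4: in=0 → 0 (was ⊥); enqueue []
  #6 pop 5: in=0 → 0 (no change)
  #7 pop 1: in=0 → ⊤ (was 0); enqueue [2,3,5]
  #8 pop 2: in=⊤ → ⊤ (was 0); enqueue [1,4]
  #9 pop 3: in=⊤ → ⊤ (was 0); enqueue []
  #10 pop 5: in=⊤ → ⊤ (was 0); enqueue [2]
  #11 pop 1: in=⊤ → ⊤ (no change)
  #12 pop 4: in=⊤ → ⊤ (was 0); enqueue []
  #13 pop 2: in=⊤ → ⊤ (no change)

Fixpoint:
  val[0] = 4
  val[1] = ⊤
  val[2] = ⊤
  val[3] = ⊤
  val[4] = ⊤
  val[5] = ⊤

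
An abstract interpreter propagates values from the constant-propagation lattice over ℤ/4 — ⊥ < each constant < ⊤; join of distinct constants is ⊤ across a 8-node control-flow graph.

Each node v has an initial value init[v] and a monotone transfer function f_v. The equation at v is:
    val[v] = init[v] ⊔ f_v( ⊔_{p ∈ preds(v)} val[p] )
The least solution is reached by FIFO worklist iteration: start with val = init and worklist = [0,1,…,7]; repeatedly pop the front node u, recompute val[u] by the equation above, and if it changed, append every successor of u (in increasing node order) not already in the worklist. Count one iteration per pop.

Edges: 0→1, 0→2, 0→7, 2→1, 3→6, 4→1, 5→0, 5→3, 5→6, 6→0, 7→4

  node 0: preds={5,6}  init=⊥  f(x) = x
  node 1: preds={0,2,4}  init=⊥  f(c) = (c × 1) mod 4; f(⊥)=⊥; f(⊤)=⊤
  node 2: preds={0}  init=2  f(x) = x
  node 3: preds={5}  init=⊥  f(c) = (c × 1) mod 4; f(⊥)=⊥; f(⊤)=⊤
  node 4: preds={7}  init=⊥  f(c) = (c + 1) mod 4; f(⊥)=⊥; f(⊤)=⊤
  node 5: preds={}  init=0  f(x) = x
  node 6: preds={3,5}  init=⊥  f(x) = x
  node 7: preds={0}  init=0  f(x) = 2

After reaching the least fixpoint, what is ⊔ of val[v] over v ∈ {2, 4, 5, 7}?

⊤

Iteration log — 12 steps:
  step 1. node 0  ⊔preds=0  new=0  old=⊥  +wl: 
  step 2. node 1  ⊔preds=⊤  new=⊤  old=⊥  +wl: 
  step 3. node 2  ⊔preds=0  new=⊤  old=2  +wl: 1
  step 4. node 3  ⊔preds=0  new=0  old=⊥  +wl: 
  step 5. node 4  ⊔preds=0  new=1  old=⊥  +wl: 
  step 6. node 5  ⊔preds=⊥  new=0  stable
  step 7. node 6  ⊔preds=0  new=0  old=⊥  +wl: 0
  step 8. node 7  ⊔preds=0  new=⊤  old=0  +wl: 4
  step 9. node 1  ⊔preds=⊤  new=⊤  stable
  step 10. node 0  ⊔preds=0  new=0  stable
  step 11. node 4  ⊔preds=⊤  new=⊤  old=1  +wl: 1
  step 12. node 1  ⊔preds=⊤  new=⊤  stable

Least fixpoint reached:
  node 0: 0
  node 1: ⊤
  node 2: ⊤
  node 3: 0
  node 4: ⊤
  node 5: 0
  node 6: 0
  node 7: ⊤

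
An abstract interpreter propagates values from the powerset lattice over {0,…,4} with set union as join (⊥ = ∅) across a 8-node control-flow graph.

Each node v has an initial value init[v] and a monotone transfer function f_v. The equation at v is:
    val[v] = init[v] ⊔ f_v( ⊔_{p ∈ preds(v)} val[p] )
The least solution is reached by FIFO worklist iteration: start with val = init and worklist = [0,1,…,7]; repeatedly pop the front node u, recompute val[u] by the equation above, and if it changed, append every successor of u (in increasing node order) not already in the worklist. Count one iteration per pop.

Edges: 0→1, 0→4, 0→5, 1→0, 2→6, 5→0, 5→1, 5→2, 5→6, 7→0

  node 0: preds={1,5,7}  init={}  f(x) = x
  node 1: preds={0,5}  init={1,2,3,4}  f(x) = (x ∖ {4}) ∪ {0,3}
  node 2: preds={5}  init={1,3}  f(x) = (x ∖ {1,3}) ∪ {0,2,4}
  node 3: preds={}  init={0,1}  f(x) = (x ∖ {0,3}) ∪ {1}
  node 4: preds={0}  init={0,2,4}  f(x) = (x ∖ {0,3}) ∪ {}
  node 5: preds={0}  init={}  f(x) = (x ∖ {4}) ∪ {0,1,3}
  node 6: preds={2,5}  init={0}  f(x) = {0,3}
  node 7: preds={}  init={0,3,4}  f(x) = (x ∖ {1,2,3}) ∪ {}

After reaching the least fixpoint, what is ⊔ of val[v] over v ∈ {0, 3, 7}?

Iteration log — 11 steps:
  step 1. node 0  ⊔preds={0,1,2,3,4}  new={0,1,2,3,4}  old={}  +wl: 
  step 2. node 1  ⊔preds={0,1,2,3,4}  new={0,1,2,3,4}  old={1,2,3,4}  +wl: 0
  step 3. node 2  ⊔preds={}  new={0,1,2,3,4}  old={1,3}  +wl: 
  step 4. node 3  ⊔preds={}  new={0,1}  stable
  step 5. node 4  ⊔preds={0,1,2,3,4}  new={0,1,2,4}  old={0,2,4}  +wl: 
  step 6. node 5  ⊔preds={0,1,2,3,4}  new={0,1,2,3}  old={}  +wl: 1,2
  step 7. node 6  ⊔preds={0,1,2,3,4}  new={0,3}  old={0}  +wl: 
  step 8. node 7  ⊔preds={}  new={0,3,4}  stable
  step 9. node 0  ⊔preds={0,1,2,3,4}  new={0,1,2,3,4}  stable
  step 10. node 1  ⊔preds={0,1,2,3,4}  new={0,1,2,3,4}  stable
  step 11. node 2  ⊔preds={0,1,2,3}  new={0,1,2,3,4}  stable

Least fixpoint reached:
  node 0: {0,1,2,3,4}
  node 1: {0,1,2,3,4}
  node 2: {0,1,2,3,4}
  node 3: {0,1}
  node 4: {0,1,2,4}
  node 5: {0,1,2,3}
  node 6: {0,3}
  node 7: {0,3,4}

{0,1,2,3,4}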